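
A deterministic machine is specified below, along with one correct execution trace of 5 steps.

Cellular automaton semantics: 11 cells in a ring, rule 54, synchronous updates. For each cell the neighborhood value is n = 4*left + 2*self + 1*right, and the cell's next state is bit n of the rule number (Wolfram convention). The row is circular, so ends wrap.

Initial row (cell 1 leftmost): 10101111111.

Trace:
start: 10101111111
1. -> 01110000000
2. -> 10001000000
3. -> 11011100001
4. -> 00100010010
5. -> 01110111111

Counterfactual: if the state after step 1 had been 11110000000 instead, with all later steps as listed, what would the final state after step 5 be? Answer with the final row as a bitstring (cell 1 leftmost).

10010111110

state after step 1 := 11110000000
2. -> 00001000001
3. -> 10011100011
4. -> 01100010100
5. -> 10010111110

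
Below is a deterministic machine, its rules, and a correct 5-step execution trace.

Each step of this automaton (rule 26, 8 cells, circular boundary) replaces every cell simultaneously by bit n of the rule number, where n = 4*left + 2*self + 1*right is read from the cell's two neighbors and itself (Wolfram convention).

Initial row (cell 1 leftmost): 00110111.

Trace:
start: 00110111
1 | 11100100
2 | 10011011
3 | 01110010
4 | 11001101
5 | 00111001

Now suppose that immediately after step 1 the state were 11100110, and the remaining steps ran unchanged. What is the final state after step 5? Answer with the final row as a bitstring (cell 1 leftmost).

state after step 1 := 11100110
2 | 10011100
3 | 01110011
4 | 01001110
5 | 10111001

10111001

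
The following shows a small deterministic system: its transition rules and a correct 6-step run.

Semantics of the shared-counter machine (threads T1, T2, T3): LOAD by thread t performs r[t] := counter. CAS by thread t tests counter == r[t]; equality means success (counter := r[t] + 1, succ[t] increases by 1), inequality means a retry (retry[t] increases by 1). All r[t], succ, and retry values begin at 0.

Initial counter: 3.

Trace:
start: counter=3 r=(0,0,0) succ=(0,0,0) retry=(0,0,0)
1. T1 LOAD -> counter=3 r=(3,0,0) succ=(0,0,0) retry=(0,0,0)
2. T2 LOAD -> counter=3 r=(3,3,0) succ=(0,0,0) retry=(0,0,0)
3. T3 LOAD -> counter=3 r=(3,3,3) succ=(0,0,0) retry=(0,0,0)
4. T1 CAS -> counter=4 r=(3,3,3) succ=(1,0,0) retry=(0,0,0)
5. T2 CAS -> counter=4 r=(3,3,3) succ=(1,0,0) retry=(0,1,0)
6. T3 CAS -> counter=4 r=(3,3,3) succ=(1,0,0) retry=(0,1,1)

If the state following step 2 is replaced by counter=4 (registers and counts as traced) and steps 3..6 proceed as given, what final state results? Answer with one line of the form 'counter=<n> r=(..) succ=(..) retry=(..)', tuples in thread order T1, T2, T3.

state after step 2 := counter=4 r=(3,3,0) succ=(0,0,0) retry=(0,0,0)
3. T3 LOAD -> counter=4 r=(3,3,4) succ=(0,0,0) retry=(0,0,0)
4. T1 CAS -> counter=4 r=(3,3,4) succ=(0,0,0) retry=(1,0,0)
5. T2 CAS -> counter=4 r=(3,3,4) succ=(0,0,0) retry=(1,1,0)
6. T3 CAS -> counter=5 r=(3,3,4) succ=(0,0,1) retry=(1,1,0)

counter=5 r=(3,3,4) succ=(0,0,1) retry=(1,1,0)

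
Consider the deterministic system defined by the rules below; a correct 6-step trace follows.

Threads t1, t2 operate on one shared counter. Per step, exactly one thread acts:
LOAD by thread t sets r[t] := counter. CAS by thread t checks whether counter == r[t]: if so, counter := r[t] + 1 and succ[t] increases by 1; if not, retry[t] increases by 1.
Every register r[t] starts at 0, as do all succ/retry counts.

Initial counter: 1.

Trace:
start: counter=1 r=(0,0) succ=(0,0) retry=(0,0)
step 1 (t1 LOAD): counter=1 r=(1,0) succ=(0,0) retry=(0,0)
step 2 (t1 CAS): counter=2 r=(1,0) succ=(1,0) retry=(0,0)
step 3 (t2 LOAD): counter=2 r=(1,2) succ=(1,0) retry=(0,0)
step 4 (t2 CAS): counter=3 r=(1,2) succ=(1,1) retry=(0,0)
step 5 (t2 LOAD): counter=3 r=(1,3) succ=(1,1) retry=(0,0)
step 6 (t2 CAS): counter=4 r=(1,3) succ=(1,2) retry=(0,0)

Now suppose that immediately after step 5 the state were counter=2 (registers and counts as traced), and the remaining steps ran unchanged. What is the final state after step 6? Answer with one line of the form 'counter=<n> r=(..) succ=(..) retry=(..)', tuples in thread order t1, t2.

state after step 5 := counter=2 r=(1,3) succ=(1,1) retry=(0,0)
step 6 (t2 CAS): counter=2 r=(1,3) succ=(1,1) retry=(0,1)

counter=2 r=(1,3) succ=(1,1) retry=(0,1)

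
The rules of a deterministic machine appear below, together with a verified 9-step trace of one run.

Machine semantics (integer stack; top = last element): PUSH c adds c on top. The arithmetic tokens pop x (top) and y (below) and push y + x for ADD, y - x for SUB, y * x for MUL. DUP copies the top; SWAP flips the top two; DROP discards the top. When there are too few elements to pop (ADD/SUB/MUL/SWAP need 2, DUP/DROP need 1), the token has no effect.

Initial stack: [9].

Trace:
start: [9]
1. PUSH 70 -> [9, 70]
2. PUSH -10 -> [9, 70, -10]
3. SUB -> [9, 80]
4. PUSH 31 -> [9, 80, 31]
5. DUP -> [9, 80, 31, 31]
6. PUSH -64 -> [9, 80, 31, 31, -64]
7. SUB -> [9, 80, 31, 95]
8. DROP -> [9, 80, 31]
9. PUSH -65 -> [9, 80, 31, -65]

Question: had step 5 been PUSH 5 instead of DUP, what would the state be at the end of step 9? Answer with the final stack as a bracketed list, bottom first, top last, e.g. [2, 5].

[9, 80, 31, -65]

(re-executing from step 5 with the substitution; state before step 5: [9, 80, 31])
5. PUSH 5 -> [9, 80, 31, 5]
6. PUSH -64 -> [9, 80, 31, 5, -64]
7. SUB -> [9, 80, 31, 69]
8. DROP -> [9, 80, 31]
9. PUSH -65 -> [9, 80, 31, -65]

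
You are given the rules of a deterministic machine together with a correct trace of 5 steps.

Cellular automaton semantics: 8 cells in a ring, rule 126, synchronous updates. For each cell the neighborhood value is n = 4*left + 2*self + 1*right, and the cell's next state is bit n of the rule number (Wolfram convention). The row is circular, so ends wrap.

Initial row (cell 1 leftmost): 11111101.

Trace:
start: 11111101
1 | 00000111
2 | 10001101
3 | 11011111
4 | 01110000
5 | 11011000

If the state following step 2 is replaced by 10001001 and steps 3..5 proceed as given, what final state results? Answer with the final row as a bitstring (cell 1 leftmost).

11011000

state after step 2 := 10001001
3 | 11011111
4 | 01110000
5 | 11011000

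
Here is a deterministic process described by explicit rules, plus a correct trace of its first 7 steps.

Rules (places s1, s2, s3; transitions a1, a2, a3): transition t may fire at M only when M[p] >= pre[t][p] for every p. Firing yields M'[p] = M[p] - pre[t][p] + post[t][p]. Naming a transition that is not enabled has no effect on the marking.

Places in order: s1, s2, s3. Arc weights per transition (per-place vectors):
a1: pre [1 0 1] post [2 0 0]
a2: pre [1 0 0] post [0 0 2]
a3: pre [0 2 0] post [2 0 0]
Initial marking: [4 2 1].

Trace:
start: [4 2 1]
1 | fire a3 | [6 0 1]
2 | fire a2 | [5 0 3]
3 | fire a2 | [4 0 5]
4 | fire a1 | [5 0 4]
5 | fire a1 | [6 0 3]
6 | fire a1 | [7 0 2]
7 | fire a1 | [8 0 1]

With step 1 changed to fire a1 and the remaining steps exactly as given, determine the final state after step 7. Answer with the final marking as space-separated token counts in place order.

7 2 0

(re-executing from step 1 with the substitution; state before step 1: [4 2 1])
1 | fire a1 | [5 2 0]
2 | fire a2 | [4 2 2]
3 | fire a2 | [3 2 4]
4 | fire a1 | [4 2 3]
5 | fire a1 | [5 2 2]
6 | fire a1 | [6 2 1]
7 | fire a1 | [7 2 0]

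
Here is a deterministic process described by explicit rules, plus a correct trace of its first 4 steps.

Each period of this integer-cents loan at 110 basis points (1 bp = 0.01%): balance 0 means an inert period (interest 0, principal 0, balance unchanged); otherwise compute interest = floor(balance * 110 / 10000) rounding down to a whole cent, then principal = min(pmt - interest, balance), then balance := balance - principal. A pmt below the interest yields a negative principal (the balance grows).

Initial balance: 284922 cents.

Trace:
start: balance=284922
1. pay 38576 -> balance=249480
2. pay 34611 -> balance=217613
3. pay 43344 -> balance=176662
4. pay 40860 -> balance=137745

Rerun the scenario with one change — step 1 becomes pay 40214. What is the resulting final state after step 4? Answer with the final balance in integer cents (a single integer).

(re-executing from step 1 with the substitution; state before step 1: balance=284922)
1. pay 40214 -> balance=247842
2. pay 34611 -> balance=215957
3. pay 43344 -> balance=174988
4. pay 40860 -> balance=136052

136052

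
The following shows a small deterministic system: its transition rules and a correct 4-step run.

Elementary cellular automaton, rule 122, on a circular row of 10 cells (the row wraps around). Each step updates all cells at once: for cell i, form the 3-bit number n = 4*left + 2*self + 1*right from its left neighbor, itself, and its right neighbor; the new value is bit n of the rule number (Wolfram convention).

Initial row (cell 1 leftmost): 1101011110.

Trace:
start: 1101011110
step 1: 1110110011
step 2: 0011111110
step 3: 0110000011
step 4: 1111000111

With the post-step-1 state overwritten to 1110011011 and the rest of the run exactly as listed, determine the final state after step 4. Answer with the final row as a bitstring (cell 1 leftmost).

state after step 1 := 1110011011
step 2: 0011111110
step 3: 0110000011
step 4: 1111000111

1111000111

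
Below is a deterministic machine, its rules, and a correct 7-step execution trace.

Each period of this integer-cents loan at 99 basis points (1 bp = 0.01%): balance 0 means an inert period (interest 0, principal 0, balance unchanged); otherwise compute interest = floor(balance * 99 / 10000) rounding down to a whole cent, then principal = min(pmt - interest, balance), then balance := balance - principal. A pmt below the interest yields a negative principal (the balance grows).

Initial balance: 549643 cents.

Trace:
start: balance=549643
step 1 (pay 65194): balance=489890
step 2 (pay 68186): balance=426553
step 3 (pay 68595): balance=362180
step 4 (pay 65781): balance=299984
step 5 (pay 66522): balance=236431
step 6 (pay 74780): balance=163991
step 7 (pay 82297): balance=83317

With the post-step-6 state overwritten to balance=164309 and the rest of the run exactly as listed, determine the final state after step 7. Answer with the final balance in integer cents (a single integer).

83638

state after step 6 := balance=164309
step 7 (pay 82297): balance=83638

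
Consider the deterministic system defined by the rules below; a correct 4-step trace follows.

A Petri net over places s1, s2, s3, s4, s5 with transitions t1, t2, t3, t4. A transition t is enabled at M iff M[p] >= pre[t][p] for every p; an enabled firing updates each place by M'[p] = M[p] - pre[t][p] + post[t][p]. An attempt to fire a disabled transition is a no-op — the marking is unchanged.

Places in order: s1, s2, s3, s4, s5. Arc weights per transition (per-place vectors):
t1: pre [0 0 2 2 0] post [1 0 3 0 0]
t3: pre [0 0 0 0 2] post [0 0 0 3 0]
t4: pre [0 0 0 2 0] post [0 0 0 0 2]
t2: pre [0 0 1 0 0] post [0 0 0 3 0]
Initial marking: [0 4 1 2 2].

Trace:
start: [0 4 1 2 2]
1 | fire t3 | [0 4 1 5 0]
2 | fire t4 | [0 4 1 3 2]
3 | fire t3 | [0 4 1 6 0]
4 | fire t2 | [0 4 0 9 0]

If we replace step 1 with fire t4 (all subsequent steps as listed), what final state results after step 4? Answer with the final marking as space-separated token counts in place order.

0 4 0 6 2

(re-executing from step 1 with the substitution; state before step 1: [0 4 1 2 2])
1 | fire t4 | [0 4 1 0 4]
2 | fire t4 | [0 4 1 0 4]
3 | fire t3 | [0 4 1 3 2]
4 | fire t2 | [0 4 0 6 2]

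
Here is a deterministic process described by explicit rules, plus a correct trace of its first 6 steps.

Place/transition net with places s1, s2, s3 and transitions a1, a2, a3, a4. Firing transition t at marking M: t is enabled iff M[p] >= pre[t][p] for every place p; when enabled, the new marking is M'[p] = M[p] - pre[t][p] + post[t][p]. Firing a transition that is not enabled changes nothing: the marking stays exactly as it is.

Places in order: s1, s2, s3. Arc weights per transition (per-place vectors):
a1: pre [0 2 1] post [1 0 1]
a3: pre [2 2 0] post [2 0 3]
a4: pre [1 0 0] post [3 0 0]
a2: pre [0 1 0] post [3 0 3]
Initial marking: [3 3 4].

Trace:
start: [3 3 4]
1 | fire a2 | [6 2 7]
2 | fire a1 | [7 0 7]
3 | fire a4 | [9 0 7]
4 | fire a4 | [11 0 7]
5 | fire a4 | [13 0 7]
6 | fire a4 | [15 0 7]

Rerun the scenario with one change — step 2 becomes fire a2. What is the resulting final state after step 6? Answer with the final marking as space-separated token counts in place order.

17 1 10

(re-executing from step 2 with the substitution; state before step 2: [6 2 7])
2 | fire a2 | [9 1 10]
3 | fire a4 | [11 1 10]
4 | fire a4 | [13 1 10]
5 | fire a4 | [15 1 10]
6 | fire a4 | [17 1 10]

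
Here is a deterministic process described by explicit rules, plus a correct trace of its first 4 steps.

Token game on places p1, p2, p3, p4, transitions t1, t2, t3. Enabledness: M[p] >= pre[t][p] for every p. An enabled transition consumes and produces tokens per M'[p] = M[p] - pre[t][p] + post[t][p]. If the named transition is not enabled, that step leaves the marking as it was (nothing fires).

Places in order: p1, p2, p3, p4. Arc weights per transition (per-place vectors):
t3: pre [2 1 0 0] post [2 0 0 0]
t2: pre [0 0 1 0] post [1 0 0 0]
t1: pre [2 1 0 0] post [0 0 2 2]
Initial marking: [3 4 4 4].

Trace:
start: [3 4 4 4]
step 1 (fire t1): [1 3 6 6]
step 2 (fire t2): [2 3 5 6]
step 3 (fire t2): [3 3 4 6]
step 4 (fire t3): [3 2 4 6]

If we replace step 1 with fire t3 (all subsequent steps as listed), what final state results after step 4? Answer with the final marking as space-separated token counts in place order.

(re-executing from step 1 with the substitution; state before step 1: [3 4 4 4])
step 1 (fire t3): [3 3 4 4]
step 2 (fire t2): [4 3 3 4]
step 3 (fire t2): [5 3 2 4]
step 4 (fire t3): [5 2 2 4]

5 2 2 4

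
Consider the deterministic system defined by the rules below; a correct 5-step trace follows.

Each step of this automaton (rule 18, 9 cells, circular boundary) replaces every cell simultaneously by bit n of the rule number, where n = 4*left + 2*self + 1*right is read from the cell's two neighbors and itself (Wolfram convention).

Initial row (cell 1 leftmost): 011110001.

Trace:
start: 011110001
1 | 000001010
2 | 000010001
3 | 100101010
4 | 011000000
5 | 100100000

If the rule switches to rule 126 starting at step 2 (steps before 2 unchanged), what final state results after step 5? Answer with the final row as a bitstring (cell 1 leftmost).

000001110

(re-executing steps 2..5 under rule 126; state before step 2: 000001010)
2 | 000011111
3 | 100110001
4 | 111111011
5 | 000001110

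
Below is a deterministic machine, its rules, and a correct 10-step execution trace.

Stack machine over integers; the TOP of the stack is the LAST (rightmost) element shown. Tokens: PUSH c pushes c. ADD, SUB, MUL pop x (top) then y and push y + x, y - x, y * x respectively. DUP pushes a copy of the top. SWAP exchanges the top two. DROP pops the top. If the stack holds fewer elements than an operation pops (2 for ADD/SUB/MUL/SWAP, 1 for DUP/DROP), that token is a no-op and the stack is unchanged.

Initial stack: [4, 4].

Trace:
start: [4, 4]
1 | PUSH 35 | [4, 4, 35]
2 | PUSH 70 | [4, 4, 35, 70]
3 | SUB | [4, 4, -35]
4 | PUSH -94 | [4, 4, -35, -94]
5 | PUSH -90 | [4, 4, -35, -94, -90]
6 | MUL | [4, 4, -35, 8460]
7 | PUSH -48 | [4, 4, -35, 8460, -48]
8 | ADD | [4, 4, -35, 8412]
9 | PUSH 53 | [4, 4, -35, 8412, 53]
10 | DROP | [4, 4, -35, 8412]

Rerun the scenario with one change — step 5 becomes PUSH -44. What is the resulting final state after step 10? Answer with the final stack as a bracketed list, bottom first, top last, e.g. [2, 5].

[4, 4, -35, 4088]

(re-executing from step 5 with the substitution; state before step 5: [4, 4, -35, -94])
5 | PUSH -44 | [4, 4, -35, -94, -44]
6 | MUL | [4, 4, -35, 4136]
7 | PUSH -48 | [4, 4, -35, 4136, -48]
8 | ADD | [4, 4, -35, 4088]
9 | PUSH 53 | [4, 4, -35, 4088, 53]
10 | DROP | [4, 4, -35, 4088]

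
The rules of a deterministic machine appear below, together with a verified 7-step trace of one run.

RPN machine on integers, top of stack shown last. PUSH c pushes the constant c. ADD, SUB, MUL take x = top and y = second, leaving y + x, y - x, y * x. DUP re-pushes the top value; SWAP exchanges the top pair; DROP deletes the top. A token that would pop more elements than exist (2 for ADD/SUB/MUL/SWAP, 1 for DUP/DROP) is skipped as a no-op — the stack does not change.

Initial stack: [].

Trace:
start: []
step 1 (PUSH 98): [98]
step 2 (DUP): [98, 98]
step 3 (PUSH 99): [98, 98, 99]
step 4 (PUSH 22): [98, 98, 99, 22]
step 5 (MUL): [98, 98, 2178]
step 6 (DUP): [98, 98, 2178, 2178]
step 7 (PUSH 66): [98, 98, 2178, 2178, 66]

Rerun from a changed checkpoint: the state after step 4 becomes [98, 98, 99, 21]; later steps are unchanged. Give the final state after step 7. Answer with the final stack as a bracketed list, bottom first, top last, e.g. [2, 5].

state after step 4 := [98, 98, 99, 21]
step 5 (MUL): [98, 98, 2079]
step 6 (DUP): [98, 98, 2079, 2079]
step 7 (PUSH 66): [98, 98, 2079, 2079, 66]

[98, 98, 2079, 2079, 66]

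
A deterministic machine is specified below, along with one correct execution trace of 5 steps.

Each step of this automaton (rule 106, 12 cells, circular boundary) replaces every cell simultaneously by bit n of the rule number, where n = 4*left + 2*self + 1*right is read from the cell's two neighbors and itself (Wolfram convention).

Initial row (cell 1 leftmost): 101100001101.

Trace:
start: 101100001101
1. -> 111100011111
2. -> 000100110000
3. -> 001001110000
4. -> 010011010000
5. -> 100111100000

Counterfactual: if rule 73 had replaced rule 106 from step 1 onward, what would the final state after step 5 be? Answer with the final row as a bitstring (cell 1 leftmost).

101101101101

(re-executing steps 1..5 under rule 73; state before step 1: 101100001101)
1. -> 101101101101
2. -> 101101101101
3. -> 101101101101
4. -> 101101101101
5. -> 101101101101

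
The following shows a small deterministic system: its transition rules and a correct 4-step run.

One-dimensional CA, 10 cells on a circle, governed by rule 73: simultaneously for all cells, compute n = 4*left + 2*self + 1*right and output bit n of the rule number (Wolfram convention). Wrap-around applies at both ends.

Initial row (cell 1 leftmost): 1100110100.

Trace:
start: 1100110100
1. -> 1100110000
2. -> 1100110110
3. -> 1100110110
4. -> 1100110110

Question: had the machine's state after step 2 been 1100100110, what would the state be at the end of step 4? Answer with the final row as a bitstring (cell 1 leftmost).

1101110110

state after step 2 := 1100100110
3. -> 1100000110
4. -> 1101110110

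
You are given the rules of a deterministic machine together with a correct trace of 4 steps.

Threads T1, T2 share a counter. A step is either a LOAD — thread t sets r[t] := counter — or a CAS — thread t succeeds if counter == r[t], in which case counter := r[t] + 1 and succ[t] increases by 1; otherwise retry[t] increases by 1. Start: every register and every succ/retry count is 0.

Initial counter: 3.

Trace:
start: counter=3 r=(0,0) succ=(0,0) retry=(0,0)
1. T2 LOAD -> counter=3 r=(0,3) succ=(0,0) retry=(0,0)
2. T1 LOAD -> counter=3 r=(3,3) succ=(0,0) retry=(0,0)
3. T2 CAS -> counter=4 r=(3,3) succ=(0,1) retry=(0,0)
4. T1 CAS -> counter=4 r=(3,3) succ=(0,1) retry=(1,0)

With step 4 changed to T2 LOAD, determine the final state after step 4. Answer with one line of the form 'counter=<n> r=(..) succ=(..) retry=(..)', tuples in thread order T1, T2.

counter=4 r=(3,4) succ=(0,1) retry=(0,0)

(re-executing from step 4 with the substitution; state before step 4: counter=4 r=(3,3) succ=(0,1) retry=(0,0))
4. T2 LOAD -> counter=4 r=(3,4) succ=(0,1) retry=(0,0)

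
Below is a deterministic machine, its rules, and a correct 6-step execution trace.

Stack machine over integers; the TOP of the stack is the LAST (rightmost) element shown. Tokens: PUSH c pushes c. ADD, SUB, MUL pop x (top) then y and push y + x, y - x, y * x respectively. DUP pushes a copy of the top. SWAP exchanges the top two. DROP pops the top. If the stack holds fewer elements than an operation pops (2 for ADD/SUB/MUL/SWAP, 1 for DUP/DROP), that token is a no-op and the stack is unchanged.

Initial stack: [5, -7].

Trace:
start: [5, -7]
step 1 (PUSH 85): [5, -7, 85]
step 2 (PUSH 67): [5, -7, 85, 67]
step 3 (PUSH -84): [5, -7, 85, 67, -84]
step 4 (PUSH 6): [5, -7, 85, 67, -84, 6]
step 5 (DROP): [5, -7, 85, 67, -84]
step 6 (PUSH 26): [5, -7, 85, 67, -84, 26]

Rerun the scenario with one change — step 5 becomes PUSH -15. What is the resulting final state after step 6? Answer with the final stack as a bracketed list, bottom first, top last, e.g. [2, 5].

(re-executing from step 5 with the substitution; state before step 5: [5, -7, 85, 67, -84, 6])
step 5 (PUSH -15): [5, -7, 85, 67, -84, 6, -15]
step 6 (PUSH 26): [5, -7, 85, 67, -84, 6, -15, 26]

[5, -7, 85, 67, -84, 6, -15, 26]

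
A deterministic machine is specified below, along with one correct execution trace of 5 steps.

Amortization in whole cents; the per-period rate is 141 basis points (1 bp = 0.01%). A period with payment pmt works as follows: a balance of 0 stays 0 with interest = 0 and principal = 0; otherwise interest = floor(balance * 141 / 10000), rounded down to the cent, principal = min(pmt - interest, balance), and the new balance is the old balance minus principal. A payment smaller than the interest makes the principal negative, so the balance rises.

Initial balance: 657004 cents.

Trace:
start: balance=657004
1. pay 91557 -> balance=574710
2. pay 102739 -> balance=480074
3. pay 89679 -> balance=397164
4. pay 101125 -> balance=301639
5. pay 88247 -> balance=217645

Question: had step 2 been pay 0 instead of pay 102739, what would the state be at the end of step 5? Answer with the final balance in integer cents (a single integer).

(re-executing from step 2 with the substitution; state before step 2: balance=574710)
2. pay 0 -> balance=582813
3. pay 89679 -> balance=501351
4. pay 101125 -> balance=407295
5. pay 88247 -> balance=324790

324790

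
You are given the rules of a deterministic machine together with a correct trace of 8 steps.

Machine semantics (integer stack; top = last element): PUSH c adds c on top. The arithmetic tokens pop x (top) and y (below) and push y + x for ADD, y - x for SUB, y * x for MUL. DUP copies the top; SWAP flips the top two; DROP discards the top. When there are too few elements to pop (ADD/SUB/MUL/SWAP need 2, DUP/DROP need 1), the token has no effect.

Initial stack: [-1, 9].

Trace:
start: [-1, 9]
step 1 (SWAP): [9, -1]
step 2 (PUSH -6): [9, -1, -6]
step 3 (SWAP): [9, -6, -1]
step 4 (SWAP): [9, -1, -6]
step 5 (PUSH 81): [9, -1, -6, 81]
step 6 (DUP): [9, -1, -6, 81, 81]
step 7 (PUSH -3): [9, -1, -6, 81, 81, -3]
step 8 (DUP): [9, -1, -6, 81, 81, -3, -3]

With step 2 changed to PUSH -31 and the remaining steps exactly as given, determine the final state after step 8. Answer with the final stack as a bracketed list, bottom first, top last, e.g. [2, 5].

[9, -1, -31, 81, 81, -3, -3]

(re-executing from step 2 with the substitution; state before step 2: [9, -1])
step 2 (PUSH -31): [9, -1, -31]
step 3 (SWAP): [9, -31, -1]
step 4 (SWAP): [9, -1, -31]
step 5 (PUSH 81): [9, -1, -31, 81]
step 6 (DUP): [9, -1, -31, 81, 81]
step 7 (PUSH -3): [9, -1, -31, 81, 81, -3]
step 8 (DUP): [9, -1, -31, 81, 81, -3, -3]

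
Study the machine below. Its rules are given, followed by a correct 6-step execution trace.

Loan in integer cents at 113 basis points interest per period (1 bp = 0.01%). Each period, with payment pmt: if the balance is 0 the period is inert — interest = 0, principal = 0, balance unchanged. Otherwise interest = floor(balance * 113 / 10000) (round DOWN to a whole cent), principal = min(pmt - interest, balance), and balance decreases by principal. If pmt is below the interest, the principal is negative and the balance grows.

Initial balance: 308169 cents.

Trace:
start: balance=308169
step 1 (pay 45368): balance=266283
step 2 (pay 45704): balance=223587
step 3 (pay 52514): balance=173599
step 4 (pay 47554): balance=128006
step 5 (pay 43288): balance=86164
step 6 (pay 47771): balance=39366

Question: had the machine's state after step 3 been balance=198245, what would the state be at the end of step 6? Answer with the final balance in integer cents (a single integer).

state after step 3 := balance=198245
step 4 (pay 47554): balance=152931
step 5 (pay 43288): balance=111371
step 6 (pay 47771): balance=64858

64858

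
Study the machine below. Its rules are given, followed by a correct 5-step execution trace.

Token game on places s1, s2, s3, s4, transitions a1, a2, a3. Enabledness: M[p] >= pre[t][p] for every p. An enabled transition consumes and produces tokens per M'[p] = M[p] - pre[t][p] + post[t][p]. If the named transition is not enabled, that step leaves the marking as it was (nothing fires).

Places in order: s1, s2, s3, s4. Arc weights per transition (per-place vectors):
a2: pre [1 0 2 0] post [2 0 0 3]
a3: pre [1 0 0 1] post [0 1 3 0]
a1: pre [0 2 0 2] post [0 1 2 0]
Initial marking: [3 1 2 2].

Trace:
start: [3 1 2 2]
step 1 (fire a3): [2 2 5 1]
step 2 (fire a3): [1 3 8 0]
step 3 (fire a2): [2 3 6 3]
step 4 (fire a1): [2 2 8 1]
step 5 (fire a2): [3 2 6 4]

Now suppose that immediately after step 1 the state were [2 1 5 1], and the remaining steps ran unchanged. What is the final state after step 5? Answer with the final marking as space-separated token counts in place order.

3 1 6 4

state after step 1 := [2 1 5 1]
step 2 (fire a3): [1 2 8 0]
step 3 (fire a2): [2 2 6 3]
step 4 (fire a1): [2 1 8 1]
step 5 (fire a2): [3 1 6 4]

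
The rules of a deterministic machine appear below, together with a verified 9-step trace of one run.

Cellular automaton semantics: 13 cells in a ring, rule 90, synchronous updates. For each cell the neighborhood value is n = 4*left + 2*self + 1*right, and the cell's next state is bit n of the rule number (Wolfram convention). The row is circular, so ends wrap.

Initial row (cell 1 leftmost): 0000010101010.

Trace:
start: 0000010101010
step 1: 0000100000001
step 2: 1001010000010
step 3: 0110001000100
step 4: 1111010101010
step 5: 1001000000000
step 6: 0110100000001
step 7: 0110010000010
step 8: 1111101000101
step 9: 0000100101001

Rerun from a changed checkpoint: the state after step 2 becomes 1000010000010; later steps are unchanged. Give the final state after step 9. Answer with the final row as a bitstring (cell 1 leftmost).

1010001110111

state after step 2 := 1000010000010
step 3: 0100101000100
step 4: 1011000101010
step 5: 0011101000000
step 6: 0110100100000
step 7: 1110011010000
step 8: 1011111001001
step 9: 1010001110111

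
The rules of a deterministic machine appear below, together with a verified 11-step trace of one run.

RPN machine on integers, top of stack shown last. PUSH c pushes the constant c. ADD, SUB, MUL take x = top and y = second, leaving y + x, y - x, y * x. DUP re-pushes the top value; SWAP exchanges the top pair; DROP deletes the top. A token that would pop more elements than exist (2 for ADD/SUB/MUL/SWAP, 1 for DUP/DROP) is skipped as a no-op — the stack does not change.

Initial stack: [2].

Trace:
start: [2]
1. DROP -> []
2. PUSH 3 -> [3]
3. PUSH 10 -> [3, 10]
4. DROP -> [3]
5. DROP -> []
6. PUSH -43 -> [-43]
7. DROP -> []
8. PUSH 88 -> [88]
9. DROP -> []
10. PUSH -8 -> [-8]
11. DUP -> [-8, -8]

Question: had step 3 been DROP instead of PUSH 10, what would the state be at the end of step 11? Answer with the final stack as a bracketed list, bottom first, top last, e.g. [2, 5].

[-8, -8]

(re-executing from step 3 with the substitution; state before step 3: [3])
3. DROP -> []
4. DROP -> []
5. DROP -> []
6. PUSH -43 -> [-43]
7. DROP -> []
8. PUSH 88 -> [88]
9. DROP -> []
10. PUSH -8 -> [-8]
11. DUP -> [-8, -8]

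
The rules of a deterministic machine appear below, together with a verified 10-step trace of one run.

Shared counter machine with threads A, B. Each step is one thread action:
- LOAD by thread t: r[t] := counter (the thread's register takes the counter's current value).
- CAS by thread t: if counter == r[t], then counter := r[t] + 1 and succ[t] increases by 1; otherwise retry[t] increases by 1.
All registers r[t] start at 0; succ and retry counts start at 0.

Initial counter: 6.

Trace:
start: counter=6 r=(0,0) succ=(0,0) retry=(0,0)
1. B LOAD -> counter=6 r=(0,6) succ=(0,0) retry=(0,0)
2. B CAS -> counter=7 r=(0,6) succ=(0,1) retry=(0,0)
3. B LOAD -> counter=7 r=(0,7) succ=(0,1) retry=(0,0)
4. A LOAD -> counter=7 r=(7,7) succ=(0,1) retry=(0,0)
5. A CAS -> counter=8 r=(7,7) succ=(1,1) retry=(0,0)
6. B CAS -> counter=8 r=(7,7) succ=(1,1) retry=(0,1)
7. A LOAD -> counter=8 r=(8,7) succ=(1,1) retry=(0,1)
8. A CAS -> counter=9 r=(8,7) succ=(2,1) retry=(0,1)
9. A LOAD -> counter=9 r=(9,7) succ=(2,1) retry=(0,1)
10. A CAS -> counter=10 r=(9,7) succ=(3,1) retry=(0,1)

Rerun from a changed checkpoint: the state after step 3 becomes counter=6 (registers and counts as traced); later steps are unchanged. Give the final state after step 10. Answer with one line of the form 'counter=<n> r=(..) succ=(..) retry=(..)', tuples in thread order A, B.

state after step 3 := counter=6 r=(0,7) succ=(0,1) retry=(0,0)
4. A LOAD -> counter=6 r=(6,7) succ=(0,1) retry=(0,0)
5. A CAS -> counter=7 r=(6,7) succ=(1,1) retry=(0,0)
6. B CAS -> counter=8 r=(6,7) succ=(1,2) retry=(0,0)
7. A LOAD -> counter=8 r=(8,7) succ=(1,2) retry=(0,0)
8. A CAS -> counter=9 r=(8,7) succ=(2,2) retry=(0,0)
9. A LOAD -> counter=9 r=(9,7) succ=(2,2) retry=(0,0)
10. A CAS -> counter=10 r=(9,7) succ=(3,2) retry=(0,0)

counter=10 r=(9,7) succ=(3,2) retry=(0,0)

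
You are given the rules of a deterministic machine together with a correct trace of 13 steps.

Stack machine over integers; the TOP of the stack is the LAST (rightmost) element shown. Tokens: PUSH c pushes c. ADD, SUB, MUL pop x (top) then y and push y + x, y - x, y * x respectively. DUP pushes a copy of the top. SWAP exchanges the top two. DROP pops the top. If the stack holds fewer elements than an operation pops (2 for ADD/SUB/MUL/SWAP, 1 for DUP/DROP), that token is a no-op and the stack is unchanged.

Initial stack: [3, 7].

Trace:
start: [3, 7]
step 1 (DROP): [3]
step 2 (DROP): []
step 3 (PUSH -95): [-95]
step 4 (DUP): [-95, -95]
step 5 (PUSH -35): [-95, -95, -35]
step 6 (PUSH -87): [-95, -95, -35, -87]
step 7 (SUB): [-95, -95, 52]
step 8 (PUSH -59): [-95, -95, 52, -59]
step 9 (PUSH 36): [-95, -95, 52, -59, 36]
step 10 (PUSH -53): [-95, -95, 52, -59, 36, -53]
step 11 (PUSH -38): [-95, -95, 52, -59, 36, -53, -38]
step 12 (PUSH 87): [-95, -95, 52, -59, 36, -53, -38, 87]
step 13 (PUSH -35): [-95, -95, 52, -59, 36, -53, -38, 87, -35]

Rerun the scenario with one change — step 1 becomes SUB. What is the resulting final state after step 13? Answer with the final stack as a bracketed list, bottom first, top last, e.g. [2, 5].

(re-executing from step 1 with the substitution; state before step 1: [3, 7])
step 1 (SUB): [-4]
step 2 (DROP): []
step 3 (PUSH -95): [-95]
step 4 (DUP): [-95, -95]
step 5 (PUSH -35): [-95, -95, -35]
step 6 (PUSH -87): [-95, -95, -35, -87]
step 7 (SUB): [-95, -95, 52]
step 8 (PUSH -59): [-95, -95, 52, -59]
step 9 (PUSH 36): [-95, -95, 52, -59, 36]
step 10 (PUSH -53): [-95, -95, 52, -59, 36, -53]
step 11 (PUSH -38): [-95, -95, 52, -59, 36, -53, -38]
step 12 (PUSH 87): [-95, -95, 52, -59, 36, -53, -38, 87]
step 13 (PUSH -35): [-95, -95, 52, -59, 36, -53, -38, 87, -35]

[-95, -95, 52, -59, 36, -53, -38, 87, -35]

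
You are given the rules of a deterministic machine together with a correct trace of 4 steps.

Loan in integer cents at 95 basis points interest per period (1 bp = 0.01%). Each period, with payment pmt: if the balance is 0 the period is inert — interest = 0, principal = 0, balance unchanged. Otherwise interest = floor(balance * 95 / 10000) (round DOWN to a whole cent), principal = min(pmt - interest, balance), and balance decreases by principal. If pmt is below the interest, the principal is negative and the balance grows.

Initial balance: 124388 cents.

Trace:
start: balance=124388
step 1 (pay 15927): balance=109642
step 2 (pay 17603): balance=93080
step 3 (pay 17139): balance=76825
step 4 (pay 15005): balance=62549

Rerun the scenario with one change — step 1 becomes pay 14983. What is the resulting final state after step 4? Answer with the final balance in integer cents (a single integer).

(re-executing from step 1 with the substitution; state before step 1: balance=124388)
step 1 (pay 14983): balance=110586
step 2 (pay 17603): balance=94033
step 3 (pay 17139): balance=77787
step 4 (pay 15005): balance=63520

63520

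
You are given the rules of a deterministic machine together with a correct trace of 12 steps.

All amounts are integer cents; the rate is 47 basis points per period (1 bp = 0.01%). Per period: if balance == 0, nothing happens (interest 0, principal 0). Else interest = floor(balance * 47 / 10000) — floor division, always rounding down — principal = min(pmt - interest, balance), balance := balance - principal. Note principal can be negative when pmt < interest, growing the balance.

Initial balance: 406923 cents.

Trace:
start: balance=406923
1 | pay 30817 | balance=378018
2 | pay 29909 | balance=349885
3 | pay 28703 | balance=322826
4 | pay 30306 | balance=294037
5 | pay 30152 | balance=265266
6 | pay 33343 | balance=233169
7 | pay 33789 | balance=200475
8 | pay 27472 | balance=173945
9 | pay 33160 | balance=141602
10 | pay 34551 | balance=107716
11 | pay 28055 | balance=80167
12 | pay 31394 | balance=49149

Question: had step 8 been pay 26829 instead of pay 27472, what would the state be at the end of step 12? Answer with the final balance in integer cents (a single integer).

(re-executing from step 8 with the substitution; state before step 8: balance=200475)
8 | pay 26829 | balance=174588
9 | pay 33160 | balance=142248
10 | pay 34551 | balance=108365
11 | pay 28055 | balance=80819
12 | pay 31394 | balance=49804

49804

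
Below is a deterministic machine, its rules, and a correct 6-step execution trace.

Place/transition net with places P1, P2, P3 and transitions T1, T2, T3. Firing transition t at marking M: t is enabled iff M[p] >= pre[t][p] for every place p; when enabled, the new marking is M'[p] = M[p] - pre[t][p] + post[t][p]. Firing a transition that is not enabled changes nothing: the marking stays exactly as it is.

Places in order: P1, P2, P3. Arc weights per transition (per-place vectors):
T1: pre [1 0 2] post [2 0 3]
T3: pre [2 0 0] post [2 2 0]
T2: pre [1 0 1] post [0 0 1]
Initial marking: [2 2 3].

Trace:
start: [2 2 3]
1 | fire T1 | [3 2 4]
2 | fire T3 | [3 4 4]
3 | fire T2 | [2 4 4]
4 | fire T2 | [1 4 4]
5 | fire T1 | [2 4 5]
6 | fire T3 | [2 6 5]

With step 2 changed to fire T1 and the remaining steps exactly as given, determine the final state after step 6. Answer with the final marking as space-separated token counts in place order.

(re-executing from step 2 with the substitution; state before step 2: [3 2 4])
2 | fire T1 | [4 2 5]
3 | fire T2 | [3 2 5]
4 | fire T2 | [2 2 5]
5 | fire T1 | [3 2 6]
6 | fire T3 | [3 4 6]

3 4 6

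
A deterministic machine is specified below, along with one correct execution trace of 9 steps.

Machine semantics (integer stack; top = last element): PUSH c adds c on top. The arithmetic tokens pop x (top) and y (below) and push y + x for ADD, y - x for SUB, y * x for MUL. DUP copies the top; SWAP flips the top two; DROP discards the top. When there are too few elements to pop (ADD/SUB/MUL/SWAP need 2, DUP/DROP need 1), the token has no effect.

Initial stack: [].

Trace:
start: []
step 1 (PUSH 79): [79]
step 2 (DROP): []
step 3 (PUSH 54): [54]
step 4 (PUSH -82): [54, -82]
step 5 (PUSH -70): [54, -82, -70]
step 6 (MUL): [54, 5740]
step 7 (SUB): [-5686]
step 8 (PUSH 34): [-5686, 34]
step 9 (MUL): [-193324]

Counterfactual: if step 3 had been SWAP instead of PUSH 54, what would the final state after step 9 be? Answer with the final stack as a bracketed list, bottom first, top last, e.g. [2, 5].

[195160]

(re-executing from step 3 with the substitution; state before step 3: [])
step 3 (SWAP): []
step 4 (PUSH -82): [-82]
step 5 (PUSH -70): [-82, -70]
step 6 (MUL): [5740]
step 7 (SUB): [5740]
step 8 (PUSH 34): [5740, 34]
step 9 (MUL): [195160]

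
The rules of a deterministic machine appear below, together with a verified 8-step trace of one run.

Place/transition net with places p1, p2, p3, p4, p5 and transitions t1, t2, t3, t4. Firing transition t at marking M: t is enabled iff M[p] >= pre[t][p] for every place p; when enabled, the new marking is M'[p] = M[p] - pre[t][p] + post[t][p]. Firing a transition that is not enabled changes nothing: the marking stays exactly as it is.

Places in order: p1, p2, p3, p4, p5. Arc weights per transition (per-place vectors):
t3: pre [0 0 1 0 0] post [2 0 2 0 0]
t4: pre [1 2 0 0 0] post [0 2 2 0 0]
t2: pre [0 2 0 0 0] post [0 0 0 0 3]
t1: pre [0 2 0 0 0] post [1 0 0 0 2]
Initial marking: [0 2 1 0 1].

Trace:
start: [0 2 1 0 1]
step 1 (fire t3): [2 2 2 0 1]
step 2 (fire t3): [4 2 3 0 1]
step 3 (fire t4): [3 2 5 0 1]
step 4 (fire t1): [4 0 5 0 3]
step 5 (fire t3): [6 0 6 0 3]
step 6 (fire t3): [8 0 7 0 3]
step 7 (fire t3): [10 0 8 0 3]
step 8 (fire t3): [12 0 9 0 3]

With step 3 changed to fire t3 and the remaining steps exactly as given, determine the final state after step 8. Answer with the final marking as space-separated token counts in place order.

(re-executing from step 3 with the substitution; state before step 3: [4 2 3 0 1])
step 3 (fire t3): [6 2 4 0 1]
step 4 (fire t1): [7 0 4 0 3]
step 5 (fire t3): [9 0 5 0 3]
step 6 (fire t3): [11 0 6 0 3]
step 7 (fire t3): [13 0 7 0 3]
step 8 (fire t3): [15 0 8 0 3]

15 0 8 0 3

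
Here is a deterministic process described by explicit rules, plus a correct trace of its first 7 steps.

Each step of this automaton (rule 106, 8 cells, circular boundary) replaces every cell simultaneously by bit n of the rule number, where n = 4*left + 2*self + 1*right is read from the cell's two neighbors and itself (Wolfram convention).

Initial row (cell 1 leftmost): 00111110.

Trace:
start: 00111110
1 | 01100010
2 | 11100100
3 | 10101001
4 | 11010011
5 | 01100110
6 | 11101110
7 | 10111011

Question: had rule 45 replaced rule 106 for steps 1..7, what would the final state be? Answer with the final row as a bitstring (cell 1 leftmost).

(re-executing steps 1..7 under rule 45; state before step 1: 00111110)
1 | 10100000
2 | 11101110
3 | 10011001
4 | 00010001
5 | 01010101
6 | 11111111
7 | 00000000

00000000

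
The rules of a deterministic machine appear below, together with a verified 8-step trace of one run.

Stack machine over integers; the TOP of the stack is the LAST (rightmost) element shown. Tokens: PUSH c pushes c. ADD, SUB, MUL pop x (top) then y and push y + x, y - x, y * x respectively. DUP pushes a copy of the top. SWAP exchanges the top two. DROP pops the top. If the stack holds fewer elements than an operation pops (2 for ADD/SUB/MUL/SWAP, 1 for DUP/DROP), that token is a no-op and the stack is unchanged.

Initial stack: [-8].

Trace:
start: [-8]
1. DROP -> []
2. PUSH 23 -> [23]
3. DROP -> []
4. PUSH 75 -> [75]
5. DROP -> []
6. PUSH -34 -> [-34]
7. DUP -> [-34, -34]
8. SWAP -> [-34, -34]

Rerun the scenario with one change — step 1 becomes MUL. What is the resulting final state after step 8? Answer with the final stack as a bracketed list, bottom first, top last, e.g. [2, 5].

(re-executing from step 1 with the substitution; state before step 1: [-8])
1. MUL -> [-8]
2. PUSH 23 -> [-8, 23]
3. DROP -> [-8]
4. PUSH 75 -> [-8, 75]
5. DROP -> [-8]
6. PUSH -34 -> [-8, -34]
7. DUP -> [-8, -34, -34]
8. SWAP -> [-8, -34, -34]

[-8, -34, -34]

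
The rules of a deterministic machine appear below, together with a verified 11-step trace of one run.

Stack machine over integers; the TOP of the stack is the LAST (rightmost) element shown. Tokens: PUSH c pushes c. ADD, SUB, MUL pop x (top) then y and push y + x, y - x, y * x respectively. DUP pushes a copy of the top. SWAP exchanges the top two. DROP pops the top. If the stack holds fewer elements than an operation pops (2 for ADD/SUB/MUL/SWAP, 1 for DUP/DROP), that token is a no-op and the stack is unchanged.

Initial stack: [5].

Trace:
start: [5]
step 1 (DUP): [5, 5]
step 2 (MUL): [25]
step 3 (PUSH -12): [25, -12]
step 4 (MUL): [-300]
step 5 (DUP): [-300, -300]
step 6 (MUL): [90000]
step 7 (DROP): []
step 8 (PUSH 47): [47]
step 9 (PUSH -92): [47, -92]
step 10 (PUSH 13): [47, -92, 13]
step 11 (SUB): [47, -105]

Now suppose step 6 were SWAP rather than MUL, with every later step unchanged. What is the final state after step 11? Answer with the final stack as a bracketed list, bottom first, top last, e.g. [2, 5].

[-300, 47, -105]

(re-executing from step 6 with the substitution; state before step 6: [-300, -300])
step 6 (SWAP): [-300, -300]
step 7 (DROP): [-300]
step 8 (PUSH 47): [-300, 47]
step 9 (PUSH -92): [-300, 47, -92]
step 10 (PUSH 13): [-300, 47, -92, 13]
step 11 (SUB): [-300, 47, -105]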